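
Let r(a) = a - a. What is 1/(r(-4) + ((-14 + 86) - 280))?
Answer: -1/208 ≈ -0.0048077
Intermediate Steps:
r(a) = 0
1/(r(-4) + ((-14 + 86) - 280)) = 1/(0 + ((-14 + 86) - 280)) = 1/(0 + (72 - 280)) = 1/(0 - 208) = 1/(-208) = -1/208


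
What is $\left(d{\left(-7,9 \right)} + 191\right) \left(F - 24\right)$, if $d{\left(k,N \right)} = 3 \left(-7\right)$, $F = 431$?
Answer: $69190$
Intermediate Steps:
$d{\left(k,N \right)} = -21$
$\left(d{\left(-7,9 \right)} + 191\right) \left(F - 24\right) = \left(-21 + 191\right) \left(431 - 24\right) = 170 \cdot 407 = 69190$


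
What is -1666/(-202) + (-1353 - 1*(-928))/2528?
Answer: 2062899/255328 ≈ 8.0794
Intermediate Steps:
-1666/(-202) + (-1353 - 1*(-928))/2528 = -1666*(-1/202) + (-1353 + 928)*(1/2528) = 833/101 - 425*1/2528 = 833/101 - 425/2528 = 2062899/255328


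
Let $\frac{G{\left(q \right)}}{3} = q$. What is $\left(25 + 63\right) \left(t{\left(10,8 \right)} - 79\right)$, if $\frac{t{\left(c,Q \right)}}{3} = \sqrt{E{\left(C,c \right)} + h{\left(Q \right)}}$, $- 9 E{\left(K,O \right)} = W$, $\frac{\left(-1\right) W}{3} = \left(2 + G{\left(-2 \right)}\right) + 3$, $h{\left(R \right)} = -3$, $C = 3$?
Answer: $-6952 + 88 i \sqrt{30} \approx -6952.0 + 482.0 i$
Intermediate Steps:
$G{\left(q \right)} = 3 q$
$W = 3$ ($W = - 3 \left(\left(2 + 3 \left(-2\right)\right) + 3\right) = - 3 \left(\left(2 - 6\right) + 3\right) = - 3 \left(-4 + 3\right) = \left(-3\right) \left(-1\right) = 3$)
$E{\left(K,O \right)} = - \frac{1}{3}$ ($E{\left(K,O \right)} = \left(- \frac{1}{9}\right) 3 = - \frac{1}{3}$)
$t{\left(c,Q \right)} = i \sqrt{30}$ ($t{\left(c,Q \right)} = 3 \sqrt{- \frac{1}{3} - 3} = 3 \sqrt{- \frac{10}{3}} = 3 \frac{i \sqrt{30}}{3} = i \sqrt{30}$)
$\left(25 + 63\right) \left(t{\left(10,8 \right)} - 79\right) = \left(25 + 63\right) \left(i \sqrt{30} - 79\right) = 88 \left(-79 + i \sqrt{30}\right) = -6952 + 88 i \sqrt{30}$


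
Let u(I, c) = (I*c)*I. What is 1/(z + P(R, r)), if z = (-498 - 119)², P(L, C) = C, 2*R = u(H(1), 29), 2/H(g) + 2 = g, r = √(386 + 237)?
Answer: 380689/144924114098 - √623/144924114098 ≈ 2.6266e-6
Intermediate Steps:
r = √623 ≈ 24.960
H(g) = 2/(-2 + g)
u(I, c) = c*I²
R = 58 (R = (29*(2/(-2 + 1))²)/2 = (29*(2/(-1))²)/2 = (29*(2*(-1))²)/2 = (29*(-2)²)/2 = (29*4)/2 = (½)*116 = 58)
z = 380689 (z = (-617)² = 380689)
1/(z + P(R, r)) = 1/(380689 + √623)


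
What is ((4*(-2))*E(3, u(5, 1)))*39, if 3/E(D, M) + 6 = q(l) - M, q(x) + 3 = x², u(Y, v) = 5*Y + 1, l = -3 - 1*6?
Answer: -468/23 ≈ -20.348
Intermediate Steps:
l = -9 (l = -3 - 6 = -9)
u(Y, v) = 1 + 5*Y
q(x) = -3 + x²
E(D, M) = 3/(72 - M) (E(D, M) = 3/(-6 + ((-3 + (-9)²) - M)) = 3/(-6 + ((-3 + 81) - M)) = 3/(-6 + (78 - M)) = 3/(72 - M))
((4*(-2))*E(3, u(5, 1)))*39 = ((4*(-2))*(-3/(-72 + (1 + 5*5))))*39 = -(-24)/(-72 + (1 + 25))*39 = -(-24)/(-72 + 26)*39 = -(-24)/(-46)*39 = -(-24)*(-1)/46*39 = -8*3/46*39 = -12/23*39 = -468/23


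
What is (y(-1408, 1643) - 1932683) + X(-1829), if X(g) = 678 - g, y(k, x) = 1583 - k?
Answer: -1927185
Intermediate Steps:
(y(-1408, 1643) - 1932683) + X(-1829) = ((1583 - 1*(-1408)) - 1932683) + (678 - 1*(-1829)) = ((1583 + 1408) - 1932683) + (678 + 1829) = (2991 - 1932683) + 2507 = -1929692 + 2507 = -1927185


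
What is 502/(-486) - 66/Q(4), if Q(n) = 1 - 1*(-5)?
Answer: -2924/243 ≈ -12.033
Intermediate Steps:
Q(n) = 6 (Q(n) = 1 + 5 = 6)
502/(-486) - 66/Q(4) = 502/(-486) - 66/6 = 502*(-1/486) - 66*1/6 = -251/243 - 11 = -2924/243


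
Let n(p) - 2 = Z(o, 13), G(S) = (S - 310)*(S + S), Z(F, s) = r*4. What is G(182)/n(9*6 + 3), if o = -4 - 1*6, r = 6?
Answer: -1792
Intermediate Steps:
o = -10 (o = -4 - 6 = -10)
Z(F, s) = 24 (Z(F, s) = 6*4 = 24)
G(S) = 2*S*(-310 + S) (G(S) = (-310 + S)*(2*S) = 2*S*(-310 + S))
n(p) = 26 (n(p) = 2 + 24 = 26)
G(182)/n(9*6 + 3) = (2*182*(-310 + 182))/26 = (2*182*(-128))*(1/26) = -46592*1/26 = -1792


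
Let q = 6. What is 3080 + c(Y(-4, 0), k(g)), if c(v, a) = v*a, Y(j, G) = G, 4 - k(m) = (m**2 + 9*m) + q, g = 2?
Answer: 3080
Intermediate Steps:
k(m) = -2 - m**2 - 9*m (k(m) = 4 - ((m**2 + 9*m) + 6) = 4 - (6 + m**2 + 9*m) = 4 + (-6 - m**2 - 9*m) = -2 - m**2 - 9*m)
c(v, a) = a*v
3080 + c(Y(-4, 0), k(g)) = 3080 + (-2 - 1*2**2 - 9*2)*0 = 3080 + (-2 - 1*4 - 18)*0 = 3080 + (-2 - 4 - 18)*0 = 3080 - 24*0 = 3080 + 0 = 3080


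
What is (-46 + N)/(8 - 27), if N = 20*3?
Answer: -14/19 ≈ -0.73684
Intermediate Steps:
N = 60
(-46 + N)/(8 - 27) = (-46 + 60)/(8 - 27) = 14/(-19) = 14*(-1/19) = -14/19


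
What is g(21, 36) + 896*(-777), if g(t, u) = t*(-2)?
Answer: -696234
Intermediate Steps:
g(t, u) = -2*t
g(21, 36) + 896*(-777) = -2*21 + 896*(-777) = -42 - 696192 = -696234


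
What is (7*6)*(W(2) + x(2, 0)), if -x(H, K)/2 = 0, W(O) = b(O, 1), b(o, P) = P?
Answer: 42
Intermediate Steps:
W(O) = 1
x(H, K) = 0 (x(H, K) = -2*0 = 0)
(7*6)*(W(2) + x(2, 0)) = (7*6)*(1 + 0) = 42*1 = 42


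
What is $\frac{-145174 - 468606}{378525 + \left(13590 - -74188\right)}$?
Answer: $- \frac{613780}{466303} \approx -1.3163$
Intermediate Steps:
$\frac{-145174 - 468606}{378525 + \left(13590 - -74188\right)} = - \frac{613780}{378525 + \left(13590 + \left(-17379 + 91567\right)\right)} = - \frac{613780}{378525 + \left(13590 + 74188\right)} = - \frac{613780}{378525 + 87778} = - \frac{613780}{466303}$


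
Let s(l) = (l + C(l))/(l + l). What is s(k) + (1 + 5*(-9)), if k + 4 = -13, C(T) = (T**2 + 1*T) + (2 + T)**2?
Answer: -988/17 ≈ -58.118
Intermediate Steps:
C(T) = T + T**2 + (2 + T)**2 (C(T) = (T**2 + T) + (2 + T)**2 = (T + T**2) + (2 + T)**2 = T + T**2 + (2 + T)**2)
k = -17 (k = -4 - 13 = -17)
s(l) = (l**2 + (2 + l)**2 + 2*l)/(2*l) (s(l) = (l + (l + l**2 + (2 + l)**2))/(l + l) = (l**2 + (2 + l)**2 + 2*l)/((2*l)) = (l**2 + (2 + l)**2 + 2*l)*(1/(2*l)) = (l**2 + (2 + l)**2 + 2*l)/(2*l))
s(k) + (1 + 5*(-9)) = (3 - 17 + 2/(-17)) + (1 + 5*(-9)) = (3 - 17 + 2*(-1/17)) + (1 - 45) = (3 - 17 - 2/17) - 44 = -240/17 - 44 = -988/17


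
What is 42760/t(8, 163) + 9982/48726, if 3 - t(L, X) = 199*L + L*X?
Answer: -1027322917/70482159 ≈ -14.576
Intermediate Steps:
t(L, X) = 3 - 199*L - L*X (t(L, X) = 3 - (199*L + L*X) = 3 + (-199*L - L*X) = 3 - 199*L - L*X)
42760/t(8, 163) + 9982/48726 = 42760/(3 - 199*8 - 1*8*163) + 9982/48726 = 42760/(3 - 1592 - 1304) + 9982*(1/48726) = 42760/(-2893) + 4991/24363 = 42760*(-1/2893) + 4991/24363 = -42760/2893 + 4991/24363 = -1027322917/70482159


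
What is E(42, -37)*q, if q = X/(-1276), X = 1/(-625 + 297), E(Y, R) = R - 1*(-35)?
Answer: -1/209264 ≈ -4.7787e-6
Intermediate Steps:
E(Y, R) = 35 + R (E(Y, R) = R + 35 = 35 + R)
X = -1/328 (X = 1/(-328) = -1/328 ≈ -0.0030488)
q = 1/418528 (q = -1/328/(-1276) = -1/328*(-1/1276) = 1/418528 ≈ 2.3893e-6)
E(42, -37)*q = (35 - 37)*(1/418528) = -2*1/418528 = -1/209264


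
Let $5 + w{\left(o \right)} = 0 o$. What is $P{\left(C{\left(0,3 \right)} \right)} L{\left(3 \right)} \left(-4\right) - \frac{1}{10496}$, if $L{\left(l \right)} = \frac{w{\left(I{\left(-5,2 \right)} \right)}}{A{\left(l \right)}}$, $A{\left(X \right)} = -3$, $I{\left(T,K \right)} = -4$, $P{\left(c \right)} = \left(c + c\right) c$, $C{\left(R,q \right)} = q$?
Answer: $- \frac{1259521}{10496} \approx -120.0$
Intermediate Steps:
$P{\left(c \right)} = 2 c^{2}$ ($P{\left(c \right)} = 2 c c = 2 c^{2}$)
$w{\left(o \right)} = -5$ ($w{\left(o \right)} = -5 + 0 o = -5 + 0 = -5$)
$L{\left(l \right)} = \frac{5}{3}$ ($L{\left(l \right)} = - \frac{5}{-3} = \left(-5\right) \left(- \frac{1}{3}\right) = \frac{5}{3}$)
$P{\left(C{\left(0,3 \right)} \right)} L{\left(3 \right)} \left(-4\right) - \frac{1}{10496} = 2 \cdot 3^{2} \cdot \frac{5}{3} \left(-4\right) - \frac{1}{10496} = 2 \cdot 9 \cdot \frac{5}{3} \left(-4\right) - \frac{1}{10496} = 18 \cdot \frac{5}{3} \left(-4\right) - \frac{1}{10496} = 30 \left(-4\right) - \frac{1}{10496} = -120 - \frac{1}{10496} = - \frac{1259521}{10496}$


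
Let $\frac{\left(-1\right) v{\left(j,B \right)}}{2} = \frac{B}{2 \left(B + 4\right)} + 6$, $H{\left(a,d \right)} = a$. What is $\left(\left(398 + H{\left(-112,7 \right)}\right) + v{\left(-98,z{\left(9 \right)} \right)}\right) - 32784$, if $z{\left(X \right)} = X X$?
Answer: $- \frac{2763431}{85} \approx -32511.0$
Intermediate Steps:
$z{\left(X \right)} = X^{2}$
$v{\left(j,B \right)} = -12 - \frac{2 B}{8 + 2 B}$ ($v{\left(j,B \right)} = - 2 \left(\frac{B}{2 \left(B + 4\right)} + 6\right) = - 2 \left(\frac{B}{2 \left(4 + B\right)} + 6\right) = - 2 \left(\frac{B}{8 + 2 B} + 6\right) = - 2 \left(6 + \frac{B}{8 + 2 B}\right) = -12 - \frac{2 B}{8 + 2 B}$)
$\left(\left(398 + H{\left(-112,7 \right)}\right) + v{\left(-98,z{\left(9 \right)} \right)}\right) - 32784 = \left(\left(398 - 112\right) + \frac{-48 - 13 \cdot 9^{2}}{4 + 9^{2}}\right) - 32784 = \left(286 + \frac{-48 - 1053}{4 + 81}\right) - 32784 = \left(286 + \frac{-48 - 1053}{85}\right) - 32784 = \left(286 + \frac{1}{85} \left(-1101\right)\right) - 32784 = \left(286 - \frac{1101}{85}\right) - 32784 = \frac{23209}{85} - 32784 = - \frac{2763431}{85}$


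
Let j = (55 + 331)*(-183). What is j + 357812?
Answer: 287174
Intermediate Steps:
j = -70638 (j = 386*(-183) = -70638)
j + 357812 = -70638 + 357812 = 287174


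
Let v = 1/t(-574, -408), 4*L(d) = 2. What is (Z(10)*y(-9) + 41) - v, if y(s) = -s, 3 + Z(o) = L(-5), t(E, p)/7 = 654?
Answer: 42346/2289 ≈ 18.500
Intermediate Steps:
t(E, p) = 4578 (t(E, p) = 7*654 = 4578)
L(d) = ½ (L(d) = (¼)*2 = ½)
Z(o) = -5/2 (Z(o) = -3 + ½ = -5/2)
v = 1/4578 ≈ 0.00021844
(Z(10)*y(-9) + 41) - v = (-(-5)*(-9)/2 + 41) - 1*1/4578 = (-5/2*9 + 41) - 1/4578 = (-45/2 + 41) - 1/4578 = 37/2 - 1/4578 = 42346/2289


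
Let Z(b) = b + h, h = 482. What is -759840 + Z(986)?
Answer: -758372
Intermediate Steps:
Z(b) = 482 + b (Z(b) = b + 482 = 482 + b)
-759840 + Z(986) = -759840 + (482 + 986) = -759840 + 1468 = -758372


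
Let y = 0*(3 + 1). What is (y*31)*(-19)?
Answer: 0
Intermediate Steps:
y = 0 (y = 0*4 = 0)
(y*31)*(-19) = (0*31)*(-19) = 0*(-19) = 0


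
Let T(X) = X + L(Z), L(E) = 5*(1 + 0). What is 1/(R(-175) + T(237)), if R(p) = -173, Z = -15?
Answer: 1/69 ≈ 0.014493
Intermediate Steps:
L(E) = 5 (L(E) = 5*1 = 5)
T(X) = 5 + X (T(X) = X + 5 = 5 + X)
1/(R(-175) + T(237)) = 1/(-173 + (5 + 237)) = 1/(-173 + 242) = 1/69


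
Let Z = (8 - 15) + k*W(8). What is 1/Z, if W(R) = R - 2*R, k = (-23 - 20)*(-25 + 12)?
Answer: -1/4479 ≈ -0.00022326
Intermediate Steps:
k = 559 (k = -43*(-13) = 559)
W(R) = -R
Z = -4479 (Z = (8 - 15) + 559*(-1*8) = -7 + 559*(-8) = -7 - 4472 = -4479)
1/Z = 1/(-4479) = -1/4479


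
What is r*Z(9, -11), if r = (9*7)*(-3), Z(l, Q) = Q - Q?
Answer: 0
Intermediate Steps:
Z(l, Q) = 0
r = -189 (r = 63*(-3) = -189)
r*Z(9, -11) = -189*0 = 0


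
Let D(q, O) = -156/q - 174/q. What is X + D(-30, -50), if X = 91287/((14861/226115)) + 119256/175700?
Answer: 129525623107022/93252775 ≈ 1.3890e+6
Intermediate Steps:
D(q, O) = -330/q
X = 129524597326497/93252775 (X = 91287/((14861*(1/226115))) + 119256*(1/175700) = 91287/(14861/226115) + 29814/43925 = 91287*(226115/14861) + 29814/43925 = 2948765715/2123 + 29814/43925 = 129524597326497/93252775 ≈ 1.3890e+6)
X + D(-30, -50) = 129524597326497/93252775 - 330/(-30) = 129524597326497/93252775 - 330*(-1/30) = 129524597326497/93252775 + 11 = 129525623107022/93252775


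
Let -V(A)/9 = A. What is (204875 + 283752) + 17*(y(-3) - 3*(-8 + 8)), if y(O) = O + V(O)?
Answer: 489035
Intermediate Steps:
V(A) = -9*A
y(O) = -8*O (y(O) = O - 9*O = -8*O)
(204875 + 283752) + 17*(y(-3) - 3*(-8 + 8)) = (204875 + 283752) + 17*(-8*(-3) - 3*(-8 + 8)) = 488627 + 17*(24 - 3*0) = 488627 + 17*(24 + 0) = 488627 + 17*24 = 488627 + 408 = 489035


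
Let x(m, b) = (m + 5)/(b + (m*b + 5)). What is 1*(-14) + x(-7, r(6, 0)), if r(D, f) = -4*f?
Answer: -72/5 ≈ -14.400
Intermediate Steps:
x(m, b) = (5 + m)/(5 + b + b*m) (x(m, b) = (5 + m)/(b + (b*m + 5)) = (5 + m)/(b + (5 + b*m)) = (5 + m)/(5 + b + b*m))
1*(-14) + x(-7, r(6, 0)) = 1*(-14) + (5 - 7)/(5 - 4*0 - 4*0*(-7)) = -14 - 2/(5 + 0 + 0*(-7)) = -14 - 2/(5 + 0 + 0) = -14 - 2/5 = -14 + (⅕)*(-2) = -14 - ⅖ = -72/5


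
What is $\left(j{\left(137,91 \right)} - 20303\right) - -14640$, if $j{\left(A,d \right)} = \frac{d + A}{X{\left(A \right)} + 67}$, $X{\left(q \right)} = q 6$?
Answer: $- \frac{5034179}{889} \approx -5662.7$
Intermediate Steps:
$X{\left(q \right)} = 6 q$
$j{\left(A,d \right)} = \frac{A + d}{67 + 6 A}$ ($j{\left(A,d \right)} = \frac{d + A}{6 A + 67} = \frac{A + d}{67 + 6 A}$)
$\left(j{\left(137,91 \right)} - 20303\right) - -14640 = \left(\frac{137 + 91}{67 + 6 \cdot 137} - 20303\right) - -14640 = \left(\frac{1}{67 + 822} \cdot 228 - 20303\right) + 14640 = \left(\frac{1}{889} \cdot 228 - 20303\right) + 14640 = \left(\frac{228}{889} - 20303\right) + 14640 = - \frac{18049139}{889} + 14640 = - \frac{5034179}{889}$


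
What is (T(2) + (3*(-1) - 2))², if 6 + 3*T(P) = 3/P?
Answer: 169/4 ≈ 42.250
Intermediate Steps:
T(P) = -2 + 1/P (T(P) = -2 + (3/P)/3 = -2 + 1/P)
(T(2) + (3*(-1) - 2))² = ((-2 + 1/2) + (3*(-1) - 2))² = ((-2 + ½) + (-3 - 2))² = (-3/2 - 5)² = (-13/2)² = 169/4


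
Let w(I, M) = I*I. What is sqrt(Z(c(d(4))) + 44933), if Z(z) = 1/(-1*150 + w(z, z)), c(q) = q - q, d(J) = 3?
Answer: sqrt(40439694)/30 ≈ 211.97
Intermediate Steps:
w(I, M) = I**2
c(q) = 0
Z(z) = 1/(-150 + z**2) (Z(z) = 1/(-1*150 + z**2) = 1/(-150 + z**2))
sqrt(Z(c(d(4))) + 44933) = sqrt(1/(-150 + 0**2) + 44933) = sqrt(1/(-150 + 0) + 44933) = sqrt(1/(-150) + 44933) = sqrt(-1/150 + 44933) = sqrt(6739949/150) = sqrt(40439694)/30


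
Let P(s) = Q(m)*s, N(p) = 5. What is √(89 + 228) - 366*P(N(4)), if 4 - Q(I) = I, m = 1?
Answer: -5490 + √317 ≈ -5472.2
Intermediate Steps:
Q(I) = 4 - I
P(s) = 3*s (P(s) = (4 - 1*1)*s = (4 - 1)*s = 3*s)
√(89 + 228) - 366*P(N(4)) = √(89 + 228) - 1098*5 = √317 - 366*15 = √317 - 5490 = -5490 + √317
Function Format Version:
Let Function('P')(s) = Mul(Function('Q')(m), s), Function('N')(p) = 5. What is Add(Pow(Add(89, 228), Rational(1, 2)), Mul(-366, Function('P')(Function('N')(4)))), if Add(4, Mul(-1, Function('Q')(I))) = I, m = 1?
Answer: Add(-5490, Pow(317, Rational(1, 2))) ≈ -5472.2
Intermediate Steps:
Function('Q')(I) = Add(4, Mul(-1, I))
Function('P')(s) = Mul(3, s) (Function('P')(s) = Mul(Add(4, Mul(-1, 1)), s) = Mul(Add(4, -1), s) = Mul(3, s))
Add(Pow(Add(89, 228), Rational(1, 2)), Mul(-366, Function('P')(Function('N')(4)))) = Add(Pow(Add(89, 228), Rational(1, 2)), Mul(-366, Mul(3, 5))) = Add(Pow(317, Rational(1, 2)), Mul(-366, 15)) = Add(Pow(317, Rational(1, 2)), -5490) = Add(-5490, Pow(317, Rational(1, 2)))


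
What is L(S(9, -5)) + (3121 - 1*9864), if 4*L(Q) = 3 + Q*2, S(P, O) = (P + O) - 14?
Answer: -26989/4 ≈ -6747.3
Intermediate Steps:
S(P, O) = -14 + O + P (S(P, O) = (O + P) - 14 = -14 + O + P)
L(Q) = ¾ + Q/2 (L(Q) = (3 + Q*2)/4 = (3 + 2*Q)/4 = ¾ + Q/2)
L(S(9, -5)) + (3121 - 1*9864) = (¾ + (-14 - 5 + 9)/2) + (3121 - 1*9864) = (¾ + (½)*(-10)) + (3121 - 9864) = (¾ - 5) - 6743 = -17/4 - 6743 = -26989/4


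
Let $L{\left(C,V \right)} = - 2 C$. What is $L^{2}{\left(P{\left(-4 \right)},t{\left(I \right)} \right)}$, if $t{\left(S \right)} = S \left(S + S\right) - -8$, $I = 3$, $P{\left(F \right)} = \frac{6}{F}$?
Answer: $9$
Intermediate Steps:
$t{\left(S \right)} = 8 + 2 S^{2}$ ($t{\left(S \right)} = S 2 S + 8 = 2 S^{2} + 8 = 8 + 2 S^{2}$)
$L^{2}{\left(P{\left(-4 \right)},t{\left(I \right)} \right)} = \left(- 2 \frac{6}{-4}\right)^{2} = \left(- 2 \cdot 6 \left(- \frac{1}{4}\right)\right)^{2} = \left(\left(-2\right) \left(- \frac{3}{2}\right)\right)^{2} = 3^{2} = 9$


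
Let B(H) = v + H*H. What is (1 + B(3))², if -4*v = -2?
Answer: 441/4 ≈ 110.25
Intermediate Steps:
v = ½ (v = -¼*(-2) = ½ ≈ 0.50000)
B(H) = ½ + H² (B(H) = ½ + H*H = ½ + H²)
(1 + B(3))² = (1 + (½ + 3²))² = (1 + (½ + 9))² = (1 + 19/2)² = (21/2)² = 441/4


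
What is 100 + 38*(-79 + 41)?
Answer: -1344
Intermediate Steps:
100 + 38*(-79 + 41) = 100 + 38*(-38) = 100 - 1444 = -1344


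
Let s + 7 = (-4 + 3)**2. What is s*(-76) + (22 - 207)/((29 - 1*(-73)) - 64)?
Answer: 17143/38 ≈ 451.13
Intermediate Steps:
s = -6 (s = -7 + (-4 + 3)**2 = -7 + (-1)**2 = -7 + 1 = -6)
s*(-76) + (22 - 207)/((29 - 1*(-73)) - 64) = -6*(-76) + (22 - 207)/((29 - 1*(-73)) - 64) = 456 - 185/((29 + 73) - 64) = 456 - 185/(102 - 64) = 456 - 185/38 = 17143/38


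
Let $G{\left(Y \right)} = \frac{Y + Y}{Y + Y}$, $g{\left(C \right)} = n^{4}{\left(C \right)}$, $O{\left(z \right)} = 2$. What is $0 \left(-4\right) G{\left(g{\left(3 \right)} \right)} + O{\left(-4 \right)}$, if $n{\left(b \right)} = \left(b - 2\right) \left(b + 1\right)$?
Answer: $2$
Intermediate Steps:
$n{\left(b \right)} = \left(1 + b\right) \left(-2 + b\right)$ ($n{\left(b \right)} = \left(-2 + b\right) \left(1 + b\right) = \left(1 + b\right) \left(-2 + b\right)$)
$g{\left(C \right)} = \left(-2 + C^{2} - C\right)^{4}$
$G{\left(Y \right)} = 1$ ($G{\left(Y \right)} = \frac{2 Y}{2 Y} = 2 Y \frac{1}{2 Y} = 1$)
$0 \left(-4\right) G{\left(g{\left(3 \right)} \right)} + O{\left(-4 \right)} = 0 \left(-4\right) 1 + 2 = 0 \cdot 1 + 2 = 0 + 2 = 2$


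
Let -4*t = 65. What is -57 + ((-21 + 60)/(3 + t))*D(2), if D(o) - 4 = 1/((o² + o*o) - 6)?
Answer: -3723/53 ≈ -70.245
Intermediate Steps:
t = -65/4 (t = -¼*65 = -65/4 ≈ -16.250)
D(o) = 4 + 1/(-6 + 2*o²) (D(o) = 4 + 1/((o² + o*o) - 6) = 4 + 1/((o² + o²) - 6) = 4 + 1/(2*o² - 6) = 4 + 1/(-6 + 2*o²))
-57 + ((-21 + 60)/(3 + t))*D(2) = -57 + ((-21 + 60)/(3 - 65/4))*((-23 + 8*2²)/(2*(-3 + 2²))) = -57 + (39/(-53/4))*((-23 + 8*4)/(2*(-3 + 4))) = -57 + (39*(-4/53))*((½)*(-23 + 32)/1) = -57 - 78*9/53 = -57 - 156/53*9/2 = -57 - 702/53 = -3723/53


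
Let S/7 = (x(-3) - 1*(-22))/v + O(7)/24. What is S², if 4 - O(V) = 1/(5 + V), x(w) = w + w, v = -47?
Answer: 282004849/183223296 ≈ 1.5391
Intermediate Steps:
x(w) = 2*w
O(V) = 4 - 1/(5 + V)
S = -16793/13536 (S = 7*((2*(-3) - 1*(-22))/(-47) + ((19 + 4*7)/(5 + 7))/24) = 7*((-6 + 22)*(-1/47) + ((19 + 28)/12)*(1/24)) = 7*(16*(-1/47) + ((1/12)*47)*(1/24)) = 7*(-16/47 + (47/12)*(1/24)) = 7*(-16/47 + 47/288) = 7*(-2399/13536) = -16793/13536 ≈ -1.2406)
S² = (-16793/13536)² = 282004849/183223296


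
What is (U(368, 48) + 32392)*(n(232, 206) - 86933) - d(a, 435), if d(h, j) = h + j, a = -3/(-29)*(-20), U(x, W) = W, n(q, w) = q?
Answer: -81564845315/29 ≈ -2.8126e+9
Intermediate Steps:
a = -60/29 (a = -3*(-1/29)*(-20) = (3/29)*(-20) = -60/29 ≈ -2.0690)
(U(368, 48) + 32392)*(n(232, 206) - 86933) - d(a, 435) = (48 + 32392)*(232 - 86933) - (-60/29 + 435) = 32440*(-86701) - 1*12555/29 = -2812580440 - 12555/29 = -81564845315/29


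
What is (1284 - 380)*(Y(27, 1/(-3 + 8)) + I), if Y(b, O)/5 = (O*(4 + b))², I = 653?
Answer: 3820304/5 ≈ 7.6406e+5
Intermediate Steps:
Y(b, O) = 5*O²*(4 + b)² (Y(b, O) = 5*(O*(4 + b))² = 5*(O²*(4 + b)²) = 5*O²*(4 + b)²)
(1284 - 380)*(Y(27, 1/(-3 + 8)) + I) = (1284 - 380)*(5*(1/(-3 + 8))²*(4 + 27)² + 653) = 904*(5*(1/5)²*31² + 653) = 904*(5*(⅕)²*961 + 653) = 904*(5*(1/25)*961 + 653) = 904*(961/5 + 653) = 904*(4226/5) = 3820304/5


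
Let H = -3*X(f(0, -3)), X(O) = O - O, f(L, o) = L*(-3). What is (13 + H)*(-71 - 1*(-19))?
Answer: -676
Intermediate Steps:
f(L, o) = -3*L
X(O) = 0
H = 0 (H = -3*0 = 0)
(13 + H)*(-71 - 1*(-19)) = (13 + 0)*(-71 - 1*(-19)) = 13*(-71 + 19) = 13*(-52) = -676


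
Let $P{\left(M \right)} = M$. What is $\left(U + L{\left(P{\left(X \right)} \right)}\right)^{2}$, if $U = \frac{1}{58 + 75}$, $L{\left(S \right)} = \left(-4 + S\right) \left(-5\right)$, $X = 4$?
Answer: $\frac{1}{17689} \approx 5.6532 \cdot 10^{-5}$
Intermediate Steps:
$L{\left(S \right)} = 20 - 5 S$
$U = \frac{1}{133} \approx 0.0075188$
$\left(U + L{\left(P{\left(X \right)} \right)}\right)^{2} = \left(\frac{1}{133} + \left(20 - 20\right)\right)^{2} = \left(\frac{1}{133} + 0\right)^{2} = \left(\frac{1}{133}\right)^{2} = \frac{1}{17689}$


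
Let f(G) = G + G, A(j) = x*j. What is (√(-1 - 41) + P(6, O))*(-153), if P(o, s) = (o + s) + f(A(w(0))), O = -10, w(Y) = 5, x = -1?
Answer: 2142 - 153*I*√42 ≈ 2142.0 - 991.55*I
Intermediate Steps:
A(j) = -j
f(G) = 2*G
P(o, s) = -10 + o + s (P(o, s) = (o + s) + 2*(-1*5) = (o + s) + 2*(-5) = (o + s) - 10 = -10 + o + s)
(√(-1 - 41) + P(6, O))*(-153) = (√(-1 - 41) + (-10 + 6 - 10))*(-153) = (√(-42) - 14)*(-153) = (I*√42 - 14)*(-153) = (-14 + I*√42)*(-153) = 2142 - 153*I*√42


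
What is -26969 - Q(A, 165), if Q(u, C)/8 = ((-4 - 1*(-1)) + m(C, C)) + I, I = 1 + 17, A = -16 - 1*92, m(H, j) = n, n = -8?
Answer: -27025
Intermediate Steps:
m(H, j) = -8
A = -108 (A = -16 - 92 = -108)
I = 18
Q(u, C) = 56 (Q(u, C) = 8*(((-4 - 1*(-1)) - 8) + 18) = 8*(((-4 + 1) - 8) + 18) = 8*((-3 - 8) + 18) = 8*(-11 + 18) = 8*7 = 56)
-26969 - Q(A, 165) = -26969 - 1*56 = -26969 - 56 = -27025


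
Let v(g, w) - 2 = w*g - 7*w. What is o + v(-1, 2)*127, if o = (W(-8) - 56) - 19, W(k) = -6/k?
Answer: -7409/4 ≈ -1852.3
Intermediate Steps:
v(g, w) = 2 - 7*w + g*w (v(g, w) = 2 + (w*g - 7*w) = 2 + (g*w - 7*w) = 2 + (-7*w + g*w) = 2 - 7*w + g*w)
o = -297/4 (o = (-6/(-8) - 56) - 19 = (-6*(-1/8) - 56) - 19 = (3/4 - 56) - 19 = -221/4 - 19 = -297/4 ≈ -74.250)
o + v(-1, 2)*127 = -297/4 + (2 - 7*2 - 1*2)*127 = -297/4 + (2 - 14 - 2)*127 = -297/4 - 14*127 = -297/4 - 1778 = -7409/4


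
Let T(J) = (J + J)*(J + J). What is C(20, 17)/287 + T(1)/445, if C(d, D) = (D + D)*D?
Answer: 258358/127715 ≈ 2.0229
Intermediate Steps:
C(d, D) = 2*D² (C(d, D) = (2*D)*D = 2*D²)
T(J) = 4*J² (T(J) = (2*J)*(2*J) = 4*J²)
C(20, 17)/287 + T(1)/445 = (2*17²)/287 + (4*1²)/445 = (2*289)*(1/287) + (4*1)*(1/445) = 578*(1/287) + 4*(1/445) = 578/287 + 4/445 = 258358/127715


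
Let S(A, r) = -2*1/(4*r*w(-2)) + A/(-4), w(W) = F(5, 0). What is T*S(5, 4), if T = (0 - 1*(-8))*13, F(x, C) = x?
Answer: -663/5 ≈ -132.60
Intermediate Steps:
w(W) = 5
S(A, r) = -A/4 - 1/(10*r) (S(A, r) = -2*1/(20*r) + A/(-4) = -2*1/(20*r) + A*(-¼) = -2*1/(20*r) - A/4 = -1/(10*r) - A/4 = -A/4 - 1/(10*r))
T = 104 (T = (0 + 8)*13 = 8*13 = 104)
T*S(5, 4) = 104*(-¼*5 - ⅒/4) = 104*(-5/4 - ⅒*¼) = 104*(-5/4 - 1/40) = 104*(-51/40) = -663/5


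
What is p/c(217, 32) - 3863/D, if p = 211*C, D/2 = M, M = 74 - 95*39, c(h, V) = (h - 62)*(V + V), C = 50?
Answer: 5746753/3601952 ≈ 1.5955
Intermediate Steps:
c(h, V) = 2*V*(-62 + h) (c(h, V) = (-62 + h)*(2*V) = 2*V*(-62 + h))
M = -3631 (M = 74 - 3705 = -3631)
D = -7262 (D = 2*(-3631) = -7262)
p = 10550 (p = 211*50 = 10550)
p/c(217, 32) - 3863/D = 10550/((2*32*(-62 + 217))) - 3863/(-7262) = 10550/((2*32*155)) - 3863*(-1/7262) = 10550/9920 + 3863/7262 = 10550*(1/9920) + 3863/7262 = 1055/992 + 3863/7262 = 5746753/3601952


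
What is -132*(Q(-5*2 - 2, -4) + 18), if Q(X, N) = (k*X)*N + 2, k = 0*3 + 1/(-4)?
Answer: -1056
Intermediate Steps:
k = -¼ (k = 0 - ¼ = -¼ ≈ -0.25000)
Q(X, N) = 2 - N*X/4 (Q(X, N) = (-X/4)*N + 2 = -N*X/4 + 2 = 2 - N*X/4)
-132*(Q(-5*2 - 2, -4) + 18) = -132*((2 - ¼*(-4)*(-5*2 - 2)) + 18) = -132*((2 - ¼*(-4)*(-10 - 2)) + 18) = -132*((2 - ¼*(-4)*(-12)) + 18) = -132*((2 - 12) + 18) = -132*(-10 + 18) = -132*8 = -1056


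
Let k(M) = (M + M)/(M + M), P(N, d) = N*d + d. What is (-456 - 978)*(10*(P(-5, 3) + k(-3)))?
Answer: 157740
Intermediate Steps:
P(N, d) = d + N*d
k(M) = 1 (k(M) = (2*M)/((2*M)) = (2*M)*(1/(2*M)) = 1)
(-456 - 978)*(10*(P(-5, 3) + k(-3))) = (-456 - 978)*(10*(3*(1 - 5) + 1)) = -14340*(3*(-4) + 1) = -14340*(-12 + 1) = -14340*(-11) = -1434*(-110) = 157740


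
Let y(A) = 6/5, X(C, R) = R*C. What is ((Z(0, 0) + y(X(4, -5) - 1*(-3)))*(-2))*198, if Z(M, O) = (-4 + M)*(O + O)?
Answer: -2376/5 ≈ -475.20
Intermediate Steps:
Z(M, O) = 2*O*(-4 + M) (Z(M, O) = (-4 + M)*(2*O) = 2*O*(-4 + M))
X(C, R) = C*R
y(A) = 6/5 (y(A) = 6*(⅕) = 6/5)
((Z(0, 0) + y(X(4, -5) - 1*(-3)))*(-2))*198 = ((2*0*(-4 + 0) + 6/5)*(-2))*198 = ((2*0*(-4) + 6/5)*(-2))*198 = ((0 + 6/5)*(-2))*198 = ((6/5)*(-2))*198 = -12/5*198 = -2376/5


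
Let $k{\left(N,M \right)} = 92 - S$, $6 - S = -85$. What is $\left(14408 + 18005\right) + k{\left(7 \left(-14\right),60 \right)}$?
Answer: $32414$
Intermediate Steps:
$S = 91$ ($S = 6 - -85 = 6 + 85 = 91$)
$k{\left(N,M \right)} = 1$ ($k{\left(N,M \right)} = 92 - 91 = 1$)
$\left(14408 + 18005\right) + k{\left(7 \left(-14\right),60 \right)} = \left(14408 + 18005\right) + 1 = 32413 + 1 = 32414$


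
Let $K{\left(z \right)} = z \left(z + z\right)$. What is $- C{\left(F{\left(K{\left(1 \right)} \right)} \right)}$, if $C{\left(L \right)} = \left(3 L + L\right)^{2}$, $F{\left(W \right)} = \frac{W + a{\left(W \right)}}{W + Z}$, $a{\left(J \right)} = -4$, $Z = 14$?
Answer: $- \frac{1}{4} \approx -0.25$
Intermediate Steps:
$K{\left(z \right)} = 2 z^{2}$ ($K{\left(z \right)} = z 2 z = 2 z^{2}$)
$F{\left(W \right)} = \frac{-4 + W}{14 + W}$ ($F{\left(W \right)} = \frac{W - 4}{W + 14} = \frac{-4 + W}{14 + W}$)
$C{\left(L \right)} = 16 L^{2}$ ($C{\left(L \right)} = \left(4 L\right)^{2} = 16 L^{2}$)
$- C{\left(F{\left(K{\left(1 \right)} \right)} \right)} = - 16 \left(\frac{-4 + 2 \cdot 1^{2}}{14 + 2 \cdot 1^{2}}\right)^{2} = - 16 \left(\frac{-4 + 2 \cdot 1}{14 + 2 \cdot 1}\right)^{2} = - 16 \left(\frac{-4 + 2}{14 + 2}\right)^{2} = - 16 \left(\frac{1}{16} \left(-2\right)\right)^{2} = - 16 \left(- \frac{1}{8}\right)^{2} = - \frac{16}{64} = \left(-1\right) \frac{1}{4} = - \frac{1}{4}$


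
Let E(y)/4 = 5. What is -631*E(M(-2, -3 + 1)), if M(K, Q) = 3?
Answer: -12620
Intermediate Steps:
E(y) = 20 (E(y) = 4*5 = 20)
-631*E(M(-2, -3 + 1)) = -631*20 = -12620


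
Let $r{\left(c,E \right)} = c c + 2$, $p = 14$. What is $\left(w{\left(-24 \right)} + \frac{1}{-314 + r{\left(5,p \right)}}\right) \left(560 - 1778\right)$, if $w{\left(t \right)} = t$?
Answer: $\frac{1198686}{41} \approx 29236.0$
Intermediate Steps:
$r{\left(c,E \right)} = 2 + c^{2}$ ($r{\left(c,E \right)} = c^{2} + 2 = 2 + c^{2}$)
$\left(w{\left(-24 \right)} + \frac{1}{-314 + r{\left(5,p \right)}}\right) \left(560 - 1778\right) = \left(-24 + \frac{1}{-314 + \left(2 + 5^{2}\right)}\right) \left(560 - 1778\right) = \left(-24 + \frac{1}{-314 + \left(2 + 25\right)}\right) \left(-1218\right) = \left(-24 + \frac{1}{-314 + 27}\right) \left(-1218\right) = \left(-24 + \frac{1}{-287}\right) \left(-1218\right) = \left(-24 - \frac{1}{287}\right) \left(-1218\right) = \left(- \frac{6889}{287}\right) \left(-1218\right) = \frac{1198686}{41}$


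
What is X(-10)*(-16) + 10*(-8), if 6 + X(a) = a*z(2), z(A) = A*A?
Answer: 656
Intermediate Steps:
z(A) = A²
X(a) = -6 + 4*a (X(a) = -6 + a*2² = -6 + a*4 = -6 + 4*a)
X(-10)*(-16) + 10*(-8) = (-6 + 4*(-10))*(-16) + 10*(-8) = (-6 - 40)*(-16) - 80 = -46*(-16) - 80 = 736 - 80 = 656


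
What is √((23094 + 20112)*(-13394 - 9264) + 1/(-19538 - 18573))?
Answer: I*√1421891056716199019/38111 ≈ 31288.0*I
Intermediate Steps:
√((23094 + 20112)*(-13394 - 9264) + 1/(-19538 - 18573)) = √(43206*(-22658) + 1/(-38111)) = √(-978961548 - 1/38111) = √(-37309203555829/38111) = I*√1421891056716199019/38111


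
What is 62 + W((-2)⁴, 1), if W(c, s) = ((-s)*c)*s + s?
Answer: 47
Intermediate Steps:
W(c, s) = s - c*s² (W(c, s) = (-c*s)*s + s = -c*s² + s = s - c*s²)
62 + W((-2)⁴, 1) = 62 + 1*(1 - 1*(-2)⁴*1) = 62 + 1*(1 - 1*16*1) = 62 + 1*(1 - 16) = 62 + 1*(-15) = 62 - 15 = 47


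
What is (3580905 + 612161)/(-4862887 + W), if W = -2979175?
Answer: -2096533/3921031 ≈ -0.53469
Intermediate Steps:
(3580905 + 612161)/(-4862887 + W) = (3580905 + 612161)/(-4862887 - 2979175) = 4193066/(-7842062) = 4193066*(-1/7842062) = -2096533/3921031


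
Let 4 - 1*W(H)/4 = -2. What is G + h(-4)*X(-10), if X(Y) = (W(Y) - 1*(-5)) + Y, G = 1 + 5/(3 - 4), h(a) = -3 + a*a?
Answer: 243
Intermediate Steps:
W(H) = 24 (W(H) = 16 - 4*(-2) = 16 + 8 = 24)
h(a) = -3 + a**2
G = -4 (G = 1 + 5/(-1) = 1 - 1*5 = 1 - 5 = -4)
X(Y) = 29 + Y (X(Y) = (24 - 1*(-5)) + Y = (24 + 5) + Y = 29 + Y)
G + h(-4)*X(-10) = -4 + (-3 + (-4)**2)*(29 - 10) = -4 + (-3 + 16)*19 = -4 + 13*19 = -4 + 247 = 243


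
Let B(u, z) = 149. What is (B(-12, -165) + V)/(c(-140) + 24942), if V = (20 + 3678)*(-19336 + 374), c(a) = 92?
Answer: -70121327/25034 ≈ -2801.0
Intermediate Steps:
V = -70121476 (V = 3698*(-18962) = -70121476)
(B(-12, -165) + V)/(c(-140) + 24942) = (149 - 70121476)/(92 + 24942) = -70121327/25034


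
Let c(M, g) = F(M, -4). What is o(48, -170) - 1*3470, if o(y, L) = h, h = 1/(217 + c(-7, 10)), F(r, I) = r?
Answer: -728699/210 ≈ -3470.0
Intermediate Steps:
c(M, g) = M
h = 1/210 (h = 1/(217 - 7) = 1/210 ≈ 0.0047619)
o(y, L) = 1/210
o(48, -170) - 1*3470 = 1/210 - 1*3470 = 1/210 - 3470 = -728699/210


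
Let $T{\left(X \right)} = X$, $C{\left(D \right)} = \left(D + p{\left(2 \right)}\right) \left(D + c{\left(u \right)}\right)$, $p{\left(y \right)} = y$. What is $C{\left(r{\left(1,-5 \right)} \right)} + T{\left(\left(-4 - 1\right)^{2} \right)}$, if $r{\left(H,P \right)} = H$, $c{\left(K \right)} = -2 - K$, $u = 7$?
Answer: $1$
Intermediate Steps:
$C{\left(D \right)} = \left(-9 + D\right) \left(2 + D\right)$ ($C{\left(D \right)} = \left(D + 2\right) \left(D - 9\right) = \left(2 + D\right) \left(D - 9\right) = \left(2 + D\right) \left(-9 + D\right) = \left(-9 + D\right) \left(2 + D\right)$)
$C{\left(r{\left(1,-5 \right)} \right)} + T{\left(\left(-4 - 1\right)^{2} \right)} = \left(-18 + 1^{2} - 7\right) + \left(-4 - 1\right)^{2} = \left(-18 + 1 - 7\right) + \left(-5\right)^{2} = -24 + 25 = 1$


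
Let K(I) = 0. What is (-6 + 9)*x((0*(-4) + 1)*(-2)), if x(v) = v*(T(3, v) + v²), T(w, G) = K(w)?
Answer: -24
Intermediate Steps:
T(w, G) = 0
x(v) = v³ (x(v) = v*(0 + v²) = v*v² = v³)
(-6 + 9)*x((0*(-4) + 1)*(-2)) = (-6 + 9)*((0*(-4) + 1)*(-2))³ = 3*((0 + 1)*(-2))³ = 3*(1*(-2))³ = 3*(-2)³ = 3*(-8) = -24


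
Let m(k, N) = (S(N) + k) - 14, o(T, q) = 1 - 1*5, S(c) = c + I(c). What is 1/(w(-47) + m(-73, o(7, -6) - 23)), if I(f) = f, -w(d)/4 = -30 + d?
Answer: 1/167 ≈ 0.0059880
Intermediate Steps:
w(d) = 120 - 4*d (w(d) = -4*(-30 + d) = 120 - 4*d)
S(c) = 2*c (S(c) = c + c = 2*c)
o(T, q) = -4 (o(T, q) = 1 - 5 = -4)
m(k, N) = -14 + k + 2*N (m(k, N) = (2*N + k) - 14 = (k + 2*N) - 14 = -14 + k + 2*N)
1/(w(-47) + m(-73, o(7, -6) - 23)) = 1/((120 - 4*(-47)) + (-14 - 73 + 2*(-4 - 23))) = 1/((120 + 188) + (-14 - 73 + 2*(-27))) = 1/(308 + (-14 - 73 - 54)) = 1/(308 - 141) = 1/167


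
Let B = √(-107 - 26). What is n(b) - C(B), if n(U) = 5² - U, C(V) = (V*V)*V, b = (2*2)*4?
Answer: 9 + 133*I*√133 ≈ 9.0 + 1533.8*I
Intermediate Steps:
B = I*√133 (B = √(-133) = I*√133 ≈ 11.533*I)
b = 16 (b = 4*4 = 16)
C(V) = V³ (C(V) = V²*V = V³)
n(U) = 25 - U
n(b) - C(B) = (25 - 1*16) - (I*√133)³ = (25 - 16) - (-133)*I*√133 = 9 + 133*I*√133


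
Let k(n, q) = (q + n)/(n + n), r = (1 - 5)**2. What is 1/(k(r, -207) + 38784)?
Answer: 32/1240897 ≈ 2.5788e-5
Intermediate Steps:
r = 16 (r = (-4)**2 = 16)
k(n, q) = (n + q)/(2*n) (k(n, q) = (n + q)/((2*n)) = (n + q)*(1/(2*n)) = (n + q)/(2*n))
1/(k(r, -207) + 38784) = 1/((1/2)*(16 - 207)/16 + 38784) = 1/((1/2)*(1/16)*(-191) + 38784) = 1/(-191/32 + 38784) = 1/(1240897/32) = 32/1240897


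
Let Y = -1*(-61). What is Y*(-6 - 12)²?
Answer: 19764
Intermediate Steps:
Y = 61
Y*(-6 - 12)² = 61*(-6 - 12)² = 61*(-18)² = 61*324 = 19764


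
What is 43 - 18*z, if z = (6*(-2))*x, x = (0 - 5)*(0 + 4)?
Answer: -4277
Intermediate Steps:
x = -20 (x = -5*4 = -20)
z = 240 (z = (6*(-2))*(-20) = -12*(-20) = 240)
43 - 18*z = 43 - 18*240 = 43 - 4320 = -4277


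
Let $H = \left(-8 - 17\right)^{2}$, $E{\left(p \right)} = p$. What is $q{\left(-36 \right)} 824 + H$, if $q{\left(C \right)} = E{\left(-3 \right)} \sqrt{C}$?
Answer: $625 - 14832 i \approx 625.0 - 14832.0 i$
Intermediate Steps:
$H = 625$ ($H = \left(-8 - 17\right)^{2} = \left(-25\right)^{2} = 625$)
$q{\left(C \right)} = - 3 \sqrt{C}$
$q{\left(-36 \right)} 824 + H = - 3 \sqrt{-36} \cdot 824 + 625 = - 3 \cdot 6 i 824 + 625 = - 18 i 824 + 625 = - 14832 i + 625 = 625 - 14832 i$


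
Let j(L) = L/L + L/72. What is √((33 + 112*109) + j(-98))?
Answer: √440663/6 ≈ 110.64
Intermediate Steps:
j(L) = 1 + L/72 (j(L) = 1 + L*(1/72) = 1 + L/72)
√((33 + 112*109) + j(-98)) = √((33 + 112*109) + (1 + (1/72)*(-98))) = √((33 + 12208) + (1 - 49/36)) = √(12241 - 13/36) = √(440663/36) = √440663/6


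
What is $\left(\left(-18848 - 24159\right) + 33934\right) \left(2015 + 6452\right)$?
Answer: $-76821091$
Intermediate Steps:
$\left(\left(-18848 - 24159\right) + 33934\right) \left(2015 + 6452\right) = \left(\left(-18848 - 24159\right) + 33934\right) 8467 = \left(-43007 + 33934\right) 8467 = \left(-9073\right) 8467 = -76821091$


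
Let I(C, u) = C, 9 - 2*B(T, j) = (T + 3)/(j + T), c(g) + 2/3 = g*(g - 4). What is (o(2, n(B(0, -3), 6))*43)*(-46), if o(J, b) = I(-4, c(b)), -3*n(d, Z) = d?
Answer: 7912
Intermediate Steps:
c(g) = -⅔ + g*(-4 + g) (c(g) = -⅔ + g*(g - 4) = -⅔ + g*(-4 + g))
B(T, j) = 9/2 - (3 + T)/(2*(T + j)) (B(T, j) = 9/2 - (T + 3)/(2*(j + T)) = 9/2 - (3 + T)/(2*(T + j)))
n(d, Z) = -d/3
o(J, b) = -4
(o(2, n(B(0, -3), 6))*43)*(-46) = -4*43*(-46) = -172*(-46) = 7912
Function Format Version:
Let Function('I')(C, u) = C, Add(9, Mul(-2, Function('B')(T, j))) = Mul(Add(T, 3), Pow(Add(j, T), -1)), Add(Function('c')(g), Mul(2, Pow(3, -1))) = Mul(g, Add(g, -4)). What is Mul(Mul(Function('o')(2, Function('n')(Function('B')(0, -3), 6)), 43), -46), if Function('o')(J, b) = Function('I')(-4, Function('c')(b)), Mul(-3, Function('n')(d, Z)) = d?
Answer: 7912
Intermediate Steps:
Function('c')(g) = Add(Rational(-2, 3), Mul(g, Add(-4, g))) (Function('c')(g) = Add(Rational(-2, 3), Mul(g, Add(g, -4))) = Add(Rational(-2, 3), Mul(g, Add(-4, g))))
Function('B')(T, j) = Add(Rational(9, 2), Mul(Rational(-1, 2), Pow(Add(T, j), -1), Add(3, T))) (Function('B')(T, j) = Add(Rational(9, 2), Mul(Rational(-1, 2), Mul(Add(T, 3), Pow(Add(j, T), -1)))) = Add(Rational(9, 2), Mul(Rational(-1, 2), Mul(Add(3, T), Pow(Add(T, j), -1)))) = Add(Rational(9, 2), Mul(Rational(-1, 2), Mul(Pow(Add(T, j), -1), Add(3, T)))) = Add(Rational(9, 2), Mul(Rational(-1, 2), Pow(Add(T, j), -1), Add(3, T))))
Function('n')(d, Z) = Mul(Rational(-1, 3), d)
Function('o')(J, b) = -4
Mul(Mul(Function('o')(2, Function('n')(Function('B')(0, -3), 6)), 43), -46) = Mul(Mul(-4, 43), -46) = Mul(-172, -46) = 7912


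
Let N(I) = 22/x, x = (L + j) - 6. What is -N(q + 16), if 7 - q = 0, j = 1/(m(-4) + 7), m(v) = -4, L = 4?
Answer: 66/5 ≈ 13.200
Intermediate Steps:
j = ⅓ (j = 1/(-4 + 7) = 1/3 = ⅓ ≈ 0.33333)
q = 7 (q = 7 - 1*0 = 7 + 0 = 7)
x = -5/3 (x = (4 + ⅓) - 6 = 13/3 - 6 = -5/3 ≈ -1.6667)
N(I) = -66/5 (N(I) = 22/(-5/3) = 22*(-⅗) = -66/5)
-N(q + 16) = -1*(-66/5) = 66/5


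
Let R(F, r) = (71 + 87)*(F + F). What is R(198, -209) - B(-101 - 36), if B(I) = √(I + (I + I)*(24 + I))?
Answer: 62568 - 15*√137 ≈ 62392.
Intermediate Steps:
R(F, r) = 316*F (R(F, r) = 158*(2*F) = 316*F)
B(I) = √(I + 2*I*(24 + I)) (B(I) = √(I + (2*I)*(24 + I)) = √(I + 2*I*(24 + I)))
R(198, -209) - B(-101 - 36) = 316*198 - √((-101 - 36)*(49 + 2*(-101 - 36))) = 62568 - √(-137*(49 + 2*(-137))) = 62568 - √(-137*(49 - 274)) = 62568 - √(-137*(-225)) = 62568 - √30825 = 62568 - 15*√137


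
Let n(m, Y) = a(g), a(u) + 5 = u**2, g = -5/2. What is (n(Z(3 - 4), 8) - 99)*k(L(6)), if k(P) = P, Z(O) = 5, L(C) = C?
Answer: -1173/2 ≈ -586.50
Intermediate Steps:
g = -5/2 (g = -5*1/2 = -5/2 ≈ -2.5000)
a(u) = -5 + u**2
n(m, Y) = 5/4 (n(m, Y) = -5 + (-5/2)**2 = -5 + 25/4 = 5/4)
(n(Z(3 - 4), 8) - 99)*k(L(6)) = (5/4 - 99)*6 = -391/4*6 = -1173/2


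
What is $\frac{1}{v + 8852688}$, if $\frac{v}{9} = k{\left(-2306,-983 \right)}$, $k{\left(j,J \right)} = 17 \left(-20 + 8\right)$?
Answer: $\frac{1}{8850852} \approx 1.1298 \cdot 10^{-7}$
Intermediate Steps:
$k{\left(j,J \right)} = -204$ ($k{\left(j,J \right)} = 17 \left(-12\right) = -204$)
$v = -1836$ ($v = 9 \left(-204\right) = -1836$)
$\frac{1}{v + 8852688} = \frac{1}{-1836 + 8852688} = \frac{1}{8850852}$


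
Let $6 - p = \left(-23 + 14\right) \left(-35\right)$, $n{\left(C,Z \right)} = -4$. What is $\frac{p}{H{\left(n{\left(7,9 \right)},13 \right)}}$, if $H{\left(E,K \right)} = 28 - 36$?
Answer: $\frac{309}{8} \approx 38.625$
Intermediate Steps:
$p = -309$ ($p = 6 - \left(-23 + 14\right) \left(-35\right) = 6 - \left(-9\right) \left(-35\right) = 6 - 315 = -309$)
$H{\left(E,K \right)} = -8$ ($H{\left(E,K \right)} = 28 - 36 = -8$)
$\frac{p}{H{\left(n{\left(7,9 \right)},13 \right)}} = - \frac{309}{-8} = \left(-309\right) \left(- \frac{1}{8}\right) = \frac{309}{8}$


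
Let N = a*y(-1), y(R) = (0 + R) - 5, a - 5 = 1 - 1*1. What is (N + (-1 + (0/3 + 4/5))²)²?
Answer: 561001/625 ≈ 897.60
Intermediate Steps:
a = 5 (a = 5 + (1 - 1*1) = 5 + (1 - 1) = 5 + 0 = 5)
y(R) = -5 + R (y(R) = R - 5 = -5 + R)
N = -30 (N = 5*(-5 - 1) = 5*(-6) = -30)
(N + (-1 + (0/3 + 4/5))²)² = (-30 + (-1 + (0/3 + 4/5))²)² = (-30 + (-1 + (0*(⅓) + 4*(⅕)))²)² = (-30 + (-1 + (0 + ⅘))²)² = (-30 + (-1 + ⅘)²)² = (-30 + (-⅕)²)² = (-30 + 1/25)² = (-749/25)² = 561001/625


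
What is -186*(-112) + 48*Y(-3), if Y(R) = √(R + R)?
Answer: 20832 + 48*I*√6 ≈ 20832.0 + 117.58*I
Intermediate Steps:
Y(R) = √2*√R (Y(R) = √(2*R) = √2*√R)
-186*(-112) + 48*Y(-3) = -186*(-112) + 48*(√2*√(-3)) = 20832 + 48*(√2*(I*√3)) = 20832 + 48*(I*√6) = 20832 + 48*I*√6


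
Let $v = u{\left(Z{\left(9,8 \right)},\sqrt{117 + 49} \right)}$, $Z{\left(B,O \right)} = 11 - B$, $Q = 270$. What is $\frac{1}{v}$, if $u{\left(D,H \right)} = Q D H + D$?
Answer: $- \frac{1}{24202798} + \frac{135 \sqrt{166}}{12101399} \approx 0.00014369$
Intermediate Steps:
$u{\left(D,H \right)} = D + 270 D H$ ($u{\left(D,H \right)} = 270 D H + D = D + 270 D H$)
$v = 2 + 540 \sqrt{166}$ ($v = \left(11 - 9\right) \left(1 + 270 \sqrt{117 + 49}\right) = \left(11 - 9\right) \left(1 + 270 \sqrt{166}\right) = 2 \left(1 + 270 \sqrt{166}\right) = 2 + 540 \sqrt{166} \approx 6959.4$)
$\frac{1}{v} = \frac{1}{2 + 540 \sqrt{166}}$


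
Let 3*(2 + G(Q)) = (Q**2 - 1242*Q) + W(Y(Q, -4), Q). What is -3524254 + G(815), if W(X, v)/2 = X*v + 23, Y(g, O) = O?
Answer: -10927247/3 ≈ -3.6424e+6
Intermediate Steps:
W(X, v) = 46 + 2*X*v (W(X, v) = 2*(X*v + 23) = 2*(23 + X*v) = 46 + 2*X*v)
G(Q) = 40/3 - 1250*Q/3 + Q**2/3 (G(Q) = -2 + ((Q**2 - 1242*Q) + (46 + 2*(-4)*Q))/3 = -2 + ((Q**2 - 1242*Q) + (46 - 8*Q))/3 = -2 + (46 + Q**2 - 1250*Q)/3 = -2 + (46/3 - 1250*Q/3 + Q**2/3) = 40/3 - 1250*Q/3 + Q**2/3)
-3524254 + G(815) = -3524254 + (40/3 - 1250/3*815 + (1/3)*815**2) = -3524254 + (40/3 - 1018750/3 + (1/3)*664225) = -3524254 + (40/3 - 1018750/3 + 664225/3) = -3524254 - 354485/3 = -10927247/3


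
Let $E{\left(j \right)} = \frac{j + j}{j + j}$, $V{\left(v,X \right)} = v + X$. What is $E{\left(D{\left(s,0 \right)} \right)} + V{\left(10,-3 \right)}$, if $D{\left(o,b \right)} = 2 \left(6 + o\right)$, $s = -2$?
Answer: $8$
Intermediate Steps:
$V{\left(v,X \right)} = X + v$
$D{\left(o,b \right)} = 12 + 2 o$
$E{\left(j \right)} = 1$ ($E{\left(j \right)} = \frac{2 j}{2 j} = 2 j \frac{1}{2 j} = 1$)
$E{\left(D{\left(s,0 \right)} \right)} + V{\left(10,-3 \right)} = 1 + \left(-3 + 10\right) = 1 + 7 = 8$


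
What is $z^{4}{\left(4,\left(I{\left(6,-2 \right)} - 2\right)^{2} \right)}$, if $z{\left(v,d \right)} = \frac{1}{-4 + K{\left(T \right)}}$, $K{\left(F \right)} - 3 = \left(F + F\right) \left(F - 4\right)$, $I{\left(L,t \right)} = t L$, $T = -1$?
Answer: $\frac{1}{6561} \approx 0.00015242$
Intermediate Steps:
$I{\left(L,t \right)} = L t$
$K{\left(F \right)} = 3 + 2 F \left(-4 + F\right)$ ($K{\left(F \right)} = 3 + \left(F + F\right) \left(F - 4\right) = 3 + 2 F \left(-4 + F\right)$)
$z{\left(v,d \right)} = \frac{1}{9}$ ($z{\left(v,d \right)} = \frac{1}{-4 + \left(3 - -8 + 2 \left(-1\right)^{2}\right)} = \frac{1}{-4 + \left(3 + 8 + 2 \cdot 1\right)} = \frac{1}{-4 + \left(3 + 8 + 2\right)} = \frac{1}{-4 + 13} = \frac{1}{9}$)
$z^{4}{\left(4,\left(I{\left(6,-2 \right)} - 2\right)^{2} \right)} = \left(\frac{1}{9}\right)^{4} = \frac{1}{6561}$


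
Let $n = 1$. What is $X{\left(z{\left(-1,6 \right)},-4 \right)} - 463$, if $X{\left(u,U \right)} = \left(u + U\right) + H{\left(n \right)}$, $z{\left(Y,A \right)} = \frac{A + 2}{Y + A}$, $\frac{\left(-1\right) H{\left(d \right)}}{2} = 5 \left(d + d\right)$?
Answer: $- \frac{2427}{5} \approx -485.4$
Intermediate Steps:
$H{\left(d \right)} = - 20 d$ ($H{\left(d \right)} = - 2 \cdot 5 \left(d + d\right) = - 2 \cdot 5 \cdot 2 d = - 2 \cdot 10 d = - 20 d$)
$z{\left(Y,A \right)} = \frac{2 + A}{A + Y}$
$X{\left(u,U \right)} = -20 + U + u$ ($X{\left(u,U \right)} = \left(u + U\right) - 20 = \left(U + u\right) - 20 = -20 + U + u$)
$X{\left(z{\left(-1,6 \right)},-4 \right)} - 463 = \left(-20 - 4 + \frac{2 + 6}{6 - 1}\right) - 463 = \left(-20 - 4 + \frac{1}{5} \cdot 8\right) - 463 = \left(-20 - 4 + \frac{8}{5}\right) - 463 = - \frac{112}{5} - 463 = - \frac{2427}{5}$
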